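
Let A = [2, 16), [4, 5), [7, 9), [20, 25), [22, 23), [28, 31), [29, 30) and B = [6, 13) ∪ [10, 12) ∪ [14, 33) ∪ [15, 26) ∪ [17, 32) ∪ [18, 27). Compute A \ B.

First set merges to [2, 16), [20, 25), [28, 31).
Second set merges to [6, 13), [14, 33).
[2, 16) with B removed leaves [2, 6), [13, 14).
[20, 25) lies entirely inside B → drops out.
[28, 31) lies entirely inside B → drops out.

[2, 6) ∪ [13, 14)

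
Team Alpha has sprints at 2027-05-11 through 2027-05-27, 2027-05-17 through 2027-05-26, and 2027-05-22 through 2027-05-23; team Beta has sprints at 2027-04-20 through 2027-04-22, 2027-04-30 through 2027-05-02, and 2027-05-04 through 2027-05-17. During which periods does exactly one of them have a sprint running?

2027-04-20 through 2027-04-22, 2027-04-30 through 2027-05-02, 2027-05-04 through 2027-05-10, 2027-05-18 through 2027-05-27

A, merged: 2027-05-11 through 2027-05-27.
A but not B: 2027-05-18 through 2027-05-27.
B but not A: 2027-04-20 through 2027-04-22, 2027-04-30 through 2027-05-02, 2027-05-04 through 2027-05-10.
Combining gives A △ B.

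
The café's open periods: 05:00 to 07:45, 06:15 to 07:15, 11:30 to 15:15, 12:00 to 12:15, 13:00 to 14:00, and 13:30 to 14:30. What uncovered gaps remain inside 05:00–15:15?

Covered (merged): 05:00–07:45, 11:30–15:15.
Uncovered inside 05:00–15:15: 07:45–11:30.

07:45–11:30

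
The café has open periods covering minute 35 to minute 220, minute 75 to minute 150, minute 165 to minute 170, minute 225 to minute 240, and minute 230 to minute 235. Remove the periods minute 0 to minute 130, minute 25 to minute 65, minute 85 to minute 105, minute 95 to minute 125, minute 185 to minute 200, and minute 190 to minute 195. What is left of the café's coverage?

First set merges to minute 35 to minute 220, minute 225 to minute 240.
Second set merges to minute 0 to minute 130, minute 185 to minute 200.
minute 35 to minute 220 with B removed leaves minute 130 to minute 185, minute 200 to minute 220.
minute 225 to minute 240 is untouched.

minute 130 to minute 185, minute 200 to minute 220, minute 225 to minute 240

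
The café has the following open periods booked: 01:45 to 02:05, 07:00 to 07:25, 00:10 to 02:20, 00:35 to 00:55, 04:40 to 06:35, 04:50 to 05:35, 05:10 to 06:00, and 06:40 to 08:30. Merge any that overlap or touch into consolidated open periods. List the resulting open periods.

Sort by start: 00:10-02:20, 00:35-00:55, 01:45-02:05, 04:40-06:35, 04:50-05:35, 05:10-06:00, 06:40-08:30, 07:00-07:25.
00:35-00:55 overlaps/touches 00:10-02:20 → extend to 00:10-02:20.
01:45-02:05 overlaps/touches 00:10-02:20 → extend to 00:10-02:20.
04:40-06:35 is disjoint → start new block.
04:50-05:35 overlaps/touches 04:40-06:35 → extend to 04:40-06:35.
05:10-06:00 overlaps/touches 04:40-06:35 → extend to 04:40-06:35.
06:40-08:30 is disjoint → start new block.
07:00-07:25 overlaps/touches 06:40-08:30 → extend to 06:40-08:30.

00:10-02:20, 04:40-06:35, 06:40-08:30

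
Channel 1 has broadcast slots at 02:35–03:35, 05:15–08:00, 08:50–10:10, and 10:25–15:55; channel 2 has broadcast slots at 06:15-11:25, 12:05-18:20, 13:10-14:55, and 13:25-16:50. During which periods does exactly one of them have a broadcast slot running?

02:35–03:35, 05:15–06:15, 08:00–08:50, 10:10–10:25, 11:25–12:05, 15:55–18:20

B, merged: 06:15–11:25, 12:05–18:20.
Only in the first: 02:35–03:35, 05:15–06:15, 11:25–12:05.
Only in the second: 08:00–08:50, 10:10–10:25, 15:55–18:20.
Together these are the periods covered by exactly one.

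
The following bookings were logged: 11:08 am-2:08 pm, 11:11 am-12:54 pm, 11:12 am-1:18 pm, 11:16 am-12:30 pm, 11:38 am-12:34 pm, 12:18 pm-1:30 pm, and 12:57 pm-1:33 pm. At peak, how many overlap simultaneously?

6

At 12:18 pm, 6 of the intervals are simultaneously active.
No point has more.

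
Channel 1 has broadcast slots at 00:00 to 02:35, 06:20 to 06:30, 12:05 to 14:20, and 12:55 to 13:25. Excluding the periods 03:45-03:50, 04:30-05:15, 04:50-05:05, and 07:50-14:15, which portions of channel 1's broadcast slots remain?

00:00–02:35, 06:20–06:30, 14:15–14:20

Merge the first list: 00:00–02:35, 06:20–06:30, 12:05–14:20.
Merge the second list: 03:45–03:50, 04:30–05:15, 07:50–14:15.
00:00–02:35: nothing removed.
06:20–06:30: nothing removed.
12:05–14:20 \ B = 14:15–14:20.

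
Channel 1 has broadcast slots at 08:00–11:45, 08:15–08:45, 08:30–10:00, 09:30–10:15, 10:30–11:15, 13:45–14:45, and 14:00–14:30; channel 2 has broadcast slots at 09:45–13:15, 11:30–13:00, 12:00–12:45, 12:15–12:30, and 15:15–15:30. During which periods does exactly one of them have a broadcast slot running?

08:00–09:45, 11:45–13:15, 13:45–14:45, 15:15–15:30

First set merges to 08:00–11:45, 13:45–14:45.
Second set merges to 09:45–13:15, 15:15–15:30.
A \ B = 08:00–09:45, 13:45–14:45.
B \ A = 11:45–13:15, 15:15–15:30.
Union of the two gives the symmetric difference.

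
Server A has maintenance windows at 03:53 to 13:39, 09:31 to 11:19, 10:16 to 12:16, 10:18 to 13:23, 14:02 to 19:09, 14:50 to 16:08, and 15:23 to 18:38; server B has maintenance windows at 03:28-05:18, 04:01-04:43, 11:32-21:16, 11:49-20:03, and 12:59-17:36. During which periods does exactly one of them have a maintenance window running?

03:28–03:53, 05:18–11:32, 13:39–14:02, 19:09–21:16

Merge the first list: 03:53–13:39, 14:02–19:09.
Merge the second list: 03:28–05:18, 11:32–21:16.
Only in the first: 05:18–11:32.
Only in the second: 03:28–03:53, 13:39–14:02, 19:09–21:16.
Together these are the periods covered by exactly one.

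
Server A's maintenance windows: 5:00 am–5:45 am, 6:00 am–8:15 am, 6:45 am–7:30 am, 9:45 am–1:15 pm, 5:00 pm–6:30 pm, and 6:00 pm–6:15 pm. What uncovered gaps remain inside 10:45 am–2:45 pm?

The merged coverage is 5:00 am–5:45 am, 6:00 am–8:15 am, 9:45 am–1:15 pm, 5:00 pm–6:30 pm.
Uncovered inside 10:45 am–2:45 pm: 1:15 pm–2:45 pm.

1:15 pm–2:45 pm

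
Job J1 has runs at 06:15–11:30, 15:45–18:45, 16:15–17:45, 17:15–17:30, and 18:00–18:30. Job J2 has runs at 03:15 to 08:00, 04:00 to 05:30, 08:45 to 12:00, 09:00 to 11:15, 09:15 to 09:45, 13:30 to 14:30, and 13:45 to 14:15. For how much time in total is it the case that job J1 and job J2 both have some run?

A, merged: 06:15–11:30, 15:45–18:45.
B, merged: 03:15–08:00, 08:45–12:00, 13:30–14:30.
A ∩ B = 06:15–08:00, 08:45–11:30.
Total: 1 h 45 min + 2 h 45 min = 4 h 30 min.

4 h 30 min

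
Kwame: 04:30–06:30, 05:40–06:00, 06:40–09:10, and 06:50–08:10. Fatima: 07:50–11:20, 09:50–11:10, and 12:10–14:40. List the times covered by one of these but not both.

First set merges to 04:30–06:30, 06:40–09:10.
Second set merges to 07:50–11:20, 12:10–14:40.
A but not B: 04:30–06:30, 06:40–07:50.
B but not A: 09:10–11:20, 12:10–14:40.
Combining gives A △ B.

04:30–06:30, 06:40–07:50, 09:10–11:20, 12:10–14:40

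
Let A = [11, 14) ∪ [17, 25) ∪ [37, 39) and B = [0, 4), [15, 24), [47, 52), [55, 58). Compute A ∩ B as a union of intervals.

[11, 14): no overlap with the second set.
[17, 25) meets the second set on [17, 24).
[37, 39): no overlap with the second set.

[17, 24)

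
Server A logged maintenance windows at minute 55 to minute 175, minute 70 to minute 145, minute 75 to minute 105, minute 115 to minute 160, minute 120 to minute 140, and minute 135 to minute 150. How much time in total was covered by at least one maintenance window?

Merged: minute 55 to minute 175.
Length: 120 minutes.

120 minutes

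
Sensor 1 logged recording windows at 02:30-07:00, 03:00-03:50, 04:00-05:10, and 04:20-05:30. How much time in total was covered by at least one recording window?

4 h 30 min

Merged: 02:30-07:00.
Length: 4 h 30 min.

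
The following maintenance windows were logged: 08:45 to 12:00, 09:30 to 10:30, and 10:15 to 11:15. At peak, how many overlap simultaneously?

3

Walk the sorted start/end points keeping a running depth.
The depth first hits 3 at 10:15.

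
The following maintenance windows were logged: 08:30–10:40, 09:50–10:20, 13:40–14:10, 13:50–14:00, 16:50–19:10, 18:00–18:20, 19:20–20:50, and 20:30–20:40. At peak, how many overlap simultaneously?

Walk the sorted start/end points keeping a running depth.
The depth first hits 2 at 09:50.

2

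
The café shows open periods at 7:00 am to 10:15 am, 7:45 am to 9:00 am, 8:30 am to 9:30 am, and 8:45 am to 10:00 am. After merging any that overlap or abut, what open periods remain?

7:00 am–10:15 am

7:45 am–9:00 am overlaps/touches 7:00 am–10:15 am → extend to 7:00 am–10:15 am.
8:30 am–9:30 am overlaps/touches 7:00 am–10:15 am → extend to 7:00 am–10:15 am.
8:45 am–10:00 am overlaps/touches 7:00 am–10:15 am → extend to 7:00 am–10:15 am.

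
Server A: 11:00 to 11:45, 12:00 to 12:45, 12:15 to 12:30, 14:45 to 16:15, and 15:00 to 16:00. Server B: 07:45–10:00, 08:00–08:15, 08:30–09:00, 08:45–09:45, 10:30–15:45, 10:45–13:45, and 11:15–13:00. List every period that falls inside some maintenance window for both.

11:00–11:45, 12:00–12:45, 14:45–15:45

First set merges to 11:00–11:45, 12:00–12:45, 14:45–16:15.
Second set merges to 07:45–10:00, 10:30–15:45.
11:00–11:45 ∩ B → 11:00–11:45.
12:00–12:45 ∩ B → 12:00–12:45.
14:45–16:15 ∩ B → 14:45–15:45.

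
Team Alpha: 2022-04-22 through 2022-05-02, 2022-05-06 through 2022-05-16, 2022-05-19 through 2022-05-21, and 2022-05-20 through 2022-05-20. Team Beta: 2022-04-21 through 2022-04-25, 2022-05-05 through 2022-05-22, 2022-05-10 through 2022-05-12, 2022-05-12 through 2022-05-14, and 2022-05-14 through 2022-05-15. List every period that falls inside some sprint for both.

Merge the first list: 2022-04-22 through 2022-05-02, 2022-05-06 through 2022-05-16, 2022-05-19 through 2022-05-21.
Merge the second list: 2022-04-21 through 2022-04-25, 2022-05-05 through 2022-05-22.
2022-04-22 through 2022-05-02 overlaps B on 2022-04-22 through 2022-04-25.
2022-05-06 through 2022-05-16 overlaps B on 2022-05-06 through 2022-05-16.
2022-05-19 through 2022-05-21 overlaps B on 2022-05-19 through 2022-05-21.

2022-04-22 through 2022-04-25, 2022-05-06 through 2022-05-16, 2022-05-19 through 2022-05-21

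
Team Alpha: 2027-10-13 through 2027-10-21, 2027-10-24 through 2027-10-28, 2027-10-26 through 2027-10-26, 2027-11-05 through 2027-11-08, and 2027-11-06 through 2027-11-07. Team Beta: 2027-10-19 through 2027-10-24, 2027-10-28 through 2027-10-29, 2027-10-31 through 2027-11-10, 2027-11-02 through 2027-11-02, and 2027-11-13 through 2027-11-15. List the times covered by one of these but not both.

First set merges to 2027-10-13 through 2027-10-21, 2027-10-24 through 2027-10-28, 2027-11-05 through 2027-11-08.
Second set merges to 2027-10-19 through 2027-10-24, 2027-10-28 through 2027-10-29, 2027-10-31 through 2027-11-10, 2027-11-13 through 2027-11-15.
Only in the first: 2027-10-13 through 2027-10-18, 2027-10-25 through 2027-10-27.
Only in the second: 2027-10-22 through 2027-10-23, 2027-10-29 through 2027-10-29, 2027-10-31 through 2027-11-04, 2027-11-09 through 2027-11-10, 2027-11-13 through 2027-11-15.
Together these are the periods covered by exactly one.

2027-10-13 through 2027-10-18, 2027-10-22 through 2027-10-23, 2027-10-25 through 2027-10-27, 2027-10-29 through 2027-10-29, 2027-10-31 through 2027-11-04, 2027-11-09 through 2027-11-10, 2027-11-13 through 2027-11-15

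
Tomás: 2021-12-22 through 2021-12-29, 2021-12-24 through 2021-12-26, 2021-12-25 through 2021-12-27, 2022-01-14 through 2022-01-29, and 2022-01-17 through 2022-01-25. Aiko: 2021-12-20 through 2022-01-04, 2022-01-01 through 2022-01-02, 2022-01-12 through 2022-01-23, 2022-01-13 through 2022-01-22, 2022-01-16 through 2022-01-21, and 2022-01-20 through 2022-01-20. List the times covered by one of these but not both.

2021-12-20 through 2021-12-21, 2021-12-30 through 2022-01-04, 2022-01-12 through 2022-01-13, 2022-01-24 through 2022-01-29

First set merges to 2021-12-22 through 2021-12-29, 2022-01-14 through 2022-01-29.
Second set merges to 2021-12-20 through 2022-01-04, 2022-01-12 through 2022-01-23.
A but not B: 2022-01-24 through 2022-01-29.
B but not A: 2021-12-20 through 2021-12-21, 2021-12-30 through 2022-01-04, 2022-01-12 through 2022-01-13.
Combining gives A △ B.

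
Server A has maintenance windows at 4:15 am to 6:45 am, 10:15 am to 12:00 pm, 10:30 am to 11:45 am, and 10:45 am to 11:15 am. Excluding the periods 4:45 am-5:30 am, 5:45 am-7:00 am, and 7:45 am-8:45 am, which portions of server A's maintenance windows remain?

4:15 am–4:45 am, 5:30 am–5:45 am, 10:15 am–12:00 pm

Merge the first list: 4:15 am–6:45 am, 10:15 am–12:00 pm.
4:15 am–6:45 am minus B → 4:15 am–4:45 am, 5:30 am–5:45 am.
10:15 am–12:00 pm: no B overlap → unchanged.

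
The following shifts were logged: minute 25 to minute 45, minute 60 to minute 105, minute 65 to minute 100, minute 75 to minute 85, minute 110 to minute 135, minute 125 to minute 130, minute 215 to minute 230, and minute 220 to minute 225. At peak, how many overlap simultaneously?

Sweep endpoints in order; track running count of active intervals.
Peak of 3 reached at minute 75.

3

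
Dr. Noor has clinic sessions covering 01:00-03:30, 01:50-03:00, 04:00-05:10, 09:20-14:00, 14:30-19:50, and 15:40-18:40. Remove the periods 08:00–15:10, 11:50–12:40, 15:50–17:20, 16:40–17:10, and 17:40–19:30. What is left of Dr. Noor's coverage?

01:00–03:30, 04:00–05:10, 15:10–15:50, 17:20–17:40, 19:30–19:50

First set merges to 01:00–03:30, 04:00–05:10, 09:20–14:00, 14:30–19:50.
Second set merges to 08:00–15:10, 15:50–17:20, 17:40–19:30.
01:00–03:30 is untouched.
04:00–05:10 is untouched.
09:20–14:00 lies entirely inside B → drops out.
14:30–19:50 with B removed leaves 15:10–15:50, 17:20–17:40, 19:30–19:50.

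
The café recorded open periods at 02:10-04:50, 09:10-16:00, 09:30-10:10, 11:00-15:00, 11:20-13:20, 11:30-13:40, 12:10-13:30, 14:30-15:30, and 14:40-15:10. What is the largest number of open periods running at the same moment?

At 12:10, 5 of the intervals are simultaneously active.
No point has more.

5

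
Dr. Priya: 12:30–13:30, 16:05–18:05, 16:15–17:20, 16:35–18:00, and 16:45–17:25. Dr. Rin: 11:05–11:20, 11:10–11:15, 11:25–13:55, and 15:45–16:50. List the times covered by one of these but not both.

First set merges to 12:30–13:30, 16:05–18:05.
Second set merges to 11:05–11:20, 11:25–13:55, 15:45–16:50.
A \ B = 16:50–18:05.
B \ A = 11:05–11:20, 11:25–12:30, 13:30–13:55, 15:45–16:05.
Union of the two gives the symmetric difference.

11:05–11:20, 11:25–12:30, 13:30–13:55, 15:45–16:05, 16:50–18:05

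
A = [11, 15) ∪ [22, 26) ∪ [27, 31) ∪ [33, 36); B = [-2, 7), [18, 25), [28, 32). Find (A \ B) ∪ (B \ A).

A but not B: [11, 15), [25, 26), [27, 28), [33, 36).
B but not A: [-2, 7), [18, 22), [31, 32).
Combining gives A △ B.

[-2, 7) ∪ [11, 15) ∪ [18, 22) ∪ [25, 26) ∪ [27, 28) ∪ [31, 32) ∪ [33, 36)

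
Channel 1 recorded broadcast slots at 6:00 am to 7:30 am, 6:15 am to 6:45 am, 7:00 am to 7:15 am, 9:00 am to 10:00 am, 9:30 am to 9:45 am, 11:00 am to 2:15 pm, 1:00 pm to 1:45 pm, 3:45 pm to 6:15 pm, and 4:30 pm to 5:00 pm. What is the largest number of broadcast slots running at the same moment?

2

At 6:15 am, 2 of the intervals are simultaneously active.
No point has more.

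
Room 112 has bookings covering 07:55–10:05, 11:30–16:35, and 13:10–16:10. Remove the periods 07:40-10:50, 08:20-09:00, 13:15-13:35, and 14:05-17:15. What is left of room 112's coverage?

11:30–13:15, 13:35–14:05

Merge the first list: 07:55–10:05, 11:30–16:35.
Merge the second list: 07:40–10:50, 13:15–13:35, 14:05–17:15.
07:55–10:05: entirely removed.
11:30–16:35 \ B = 11:30–13:15, 13:35–14:05.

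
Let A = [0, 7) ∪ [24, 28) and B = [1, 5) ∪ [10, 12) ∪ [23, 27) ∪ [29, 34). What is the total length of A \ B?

A \ B = [0, 1), [5, 7), [27, 28).
Total: 1 + 2 + 1 = 4.

4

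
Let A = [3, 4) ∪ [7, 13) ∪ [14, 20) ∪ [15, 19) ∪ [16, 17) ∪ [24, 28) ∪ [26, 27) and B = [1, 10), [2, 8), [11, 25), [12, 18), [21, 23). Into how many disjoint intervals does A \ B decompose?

2

A, merged: [3, 4), [7, 13), [14, 20), [24, 28).
B, merged: [1, 10), [11, 25).
A \ B = [10, 11), [25, 28).
That is 2 disjoint pieces.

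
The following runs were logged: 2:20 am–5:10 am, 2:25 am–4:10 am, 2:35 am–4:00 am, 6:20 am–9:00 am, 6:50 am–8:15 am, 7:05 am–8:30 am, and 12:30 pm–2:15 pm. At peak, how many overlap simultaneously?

At 2:35 am, 3 of the intervals are simultaneously active.
No point has more.

3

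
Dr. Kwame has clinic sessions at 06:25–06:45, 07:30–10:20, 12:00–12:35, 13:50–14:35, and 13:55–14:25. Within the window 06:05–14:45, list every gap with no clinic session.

After merging, the occupied span is 06:25-06:45, 07:30-10:20, 12:00-12:35, 13:50-14:35.
Uncovered inside 06:05-14:45: 06:05-06:25, 06:45-07:30, 10:20-12:00, 12:35-13:50, 14:35-14:45.

06:05-06:25, 06:45-07:30, 10:20-12:00, 12:35-13:50, 14:35-14:45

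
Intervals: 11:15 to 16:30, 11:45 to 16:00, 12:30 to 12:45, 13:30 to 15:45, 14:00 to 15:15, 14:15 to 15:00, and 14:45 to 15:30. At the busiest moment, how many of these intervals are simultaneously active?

Sweep endpoints in order; track running count of active intervals.
Peak of 6 reached at 14:45.

6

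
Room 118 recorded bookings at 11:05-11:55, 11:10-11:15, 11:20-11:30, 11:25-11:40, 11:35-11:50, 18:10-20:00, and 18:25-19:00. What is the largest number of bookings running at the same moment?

Sweep endpoints in order; track running count of active intervals.
Peak of 3 reached at 11:25.

3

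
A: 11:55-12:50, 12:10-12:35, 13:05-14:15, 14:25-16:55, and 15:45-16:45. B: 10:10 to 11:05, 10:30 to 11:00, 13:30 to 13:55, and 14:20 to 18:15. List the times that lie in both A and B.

Merge the first list: 11:55–12:50, 13:05–14:15, 14:25–16:55.
Merge the second list: 10:10–11:05, 13:30–13:55, 14:20–18:15.
11:55–12:50: no overlap with the second set.
13:05–14:15 meets the second set on 13:30–13:55.
14:25–16:55 meets the second set on 14:25–16:55.

13:30–13:55, 14:25–16:55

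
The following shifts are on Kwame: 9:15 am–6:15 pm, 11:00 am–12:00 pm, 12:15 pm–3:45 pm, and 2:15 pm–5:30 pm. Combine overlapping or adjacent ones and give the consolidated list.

11:00 am-12:00 pm overlaps/touches 9:15 am-6:15 pm → extend to 9:15 am-6:15 pm.
12:15 pm-3:45 pm overlaps/touches 9:15 am-6:15 pm → extend to 9:15 am-6:15 pm.
2:15 pm-5:30 pm overlaps/touches 9:15 am-6:15 pm → extend to 9:15 am-6:15 pm.

9:15 am-6:15 pm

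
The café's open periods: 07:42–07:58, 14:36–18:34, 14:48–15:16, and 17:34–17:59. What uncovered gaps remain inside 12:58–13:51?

Covered (merged): 07:42–07:58, 14:36–18:34.
Uncovered inside 12:58–13:51: 12:58–13:51.

12:58–13:51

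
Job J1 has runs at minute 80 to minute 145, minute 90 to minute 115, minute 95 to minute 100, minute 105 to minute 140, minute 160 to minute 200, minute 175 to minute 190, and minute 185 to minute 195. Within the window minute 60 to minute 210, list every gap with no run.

The merged coverage is minute 80 to minute 145, minute 160 to minute 200.
Gaps within minute 60 to minute 210: minute 60 to minute 80, minute 145 to minute 160, minute 200 to minute 210.

minute 60 to minute 80, minute 145 to minute 160, minute 200 to minute 210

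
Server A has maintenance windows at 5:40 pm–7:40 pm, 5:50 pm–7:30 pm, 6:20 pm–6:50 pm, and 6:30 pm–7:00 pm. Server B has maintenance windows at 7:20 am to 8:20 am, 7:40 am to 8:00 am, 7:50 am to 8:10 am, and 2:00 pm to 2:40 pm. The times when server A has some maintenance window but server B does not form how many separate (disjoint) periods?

First set merges to 5:40 pm-7:40 pm.
Second set merges to 7:20 am-8:20 am, 2:00 pm-2:40 pm.
A \ B = 5:40 pm-7:40 pm.
That is 1 disjoint piece.

1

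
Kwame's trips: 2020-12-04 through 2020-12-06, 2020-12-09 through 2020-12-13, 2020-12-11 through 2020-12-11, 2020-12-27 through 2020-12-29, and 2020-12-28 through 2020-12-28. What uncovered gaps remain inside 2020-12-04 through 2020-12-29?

2020-12-07 through 2020-12-08, 2020-12-14 through 2020-12-26

After merging, the occupied span is 2020-12-04 through 2020-12-06, 2020-12-09 through 2020-12-13, 2020-12-27 through 2020-12-29.
Uncovered inside 2020-12-04 through 2020-12-29: 2020-12-07 through 2020-12-08, 2020-12-14 through 2020-12-26.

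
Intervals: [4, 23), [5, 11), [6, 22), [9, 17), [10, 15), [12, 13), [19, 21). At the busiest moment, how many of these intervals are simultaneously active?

Sweep endpoints in order; track running count of active intervals.
Peak of 5 reached at 10.

5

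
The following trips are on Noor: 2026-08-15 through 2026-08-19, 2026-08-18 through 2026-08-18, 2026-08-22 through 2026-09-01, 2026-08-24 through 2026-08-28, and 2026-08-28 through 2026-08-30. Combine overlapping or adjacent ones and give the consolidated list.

2026-08-18 through 2026-08-18 overlaps/touches 2026-08-15 through 2026-08-19 → extend to 2026-08-15 through 2026-08-19.
2026-08-22 through 2026-09-01 is disjoint → start new block.
2026-08-24 through 2026-08-28 overlaps/touches 2026-08-22 through 2026-09-01 → extend to 2026-08-22 through 2026-09-01.
2026-08-28 through 2026-08-30 overlaps/touches 2026-08-22 through 2026-09-01 → extend to 2026-08-22 through 2026-09-01.

2026-08-15 through 2026-08-19, 2026-08-22 through 2026-09-01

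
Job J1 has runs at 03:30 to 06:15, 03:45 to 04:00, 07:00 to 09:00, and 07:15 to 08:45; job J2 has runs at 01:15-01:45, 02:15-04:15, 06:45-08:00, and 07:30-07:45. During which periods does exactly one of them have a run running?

First set merges to 03:30–06:15, 07:00–09:00.
Second set merges to 01:15–01:45, 02:15–04:15, 06:45–08:00.
Only in the first: 04:15–06:15, 08:00–09:00.
Only in the second: 01:15–01:45, 02:15–03:30, 06:45–07:00.
Together these are the periods covered by exactly one.

01:15–01:45, 02:15–03:30, 04:15–06:15, 06:45–07:00, 08:00–09:00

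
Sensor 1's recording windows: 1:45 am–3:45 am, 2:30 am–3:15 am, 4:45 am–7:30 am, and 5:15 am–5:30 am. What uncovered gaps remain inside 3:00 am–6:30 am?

After merging, the occupied span is 1:45 am–3:45 am, 4:45 am–7:30 am.
Uncovered inside 3:00 am–6:30 am: 3:45 am–4:45 am.

3:45 am–4:45 am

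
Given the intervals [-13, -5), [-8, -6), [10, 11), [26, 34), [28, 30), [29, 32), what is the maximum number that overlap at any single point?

Walk the sorted start/end points keeping a running depth.
The depth first hits 3 at 29.

3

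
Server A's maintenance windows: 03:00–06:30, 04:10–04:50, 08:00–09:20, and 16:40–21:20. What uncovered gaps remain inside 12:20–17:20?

The merged coverage is 03:00–06:30, 08:00–09:20, 16:40–21:20.
Gaps within 12:20–17:20: 12:20–16:40.

12:20–16:40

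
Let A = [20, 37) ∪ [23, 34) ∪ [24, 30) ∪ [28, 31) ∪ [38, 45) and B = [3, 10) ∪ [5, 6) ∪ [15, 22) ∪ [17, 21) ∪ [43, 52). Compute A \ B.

[22, 37) ∪ [38, 43)

First set merges to [20, 37), [38, 45).
Second set merges to [3, 10), [15, 22), [43, 52).
[20, 37) minus B → [22, 37).
[38, 45) minus B → [38, 43).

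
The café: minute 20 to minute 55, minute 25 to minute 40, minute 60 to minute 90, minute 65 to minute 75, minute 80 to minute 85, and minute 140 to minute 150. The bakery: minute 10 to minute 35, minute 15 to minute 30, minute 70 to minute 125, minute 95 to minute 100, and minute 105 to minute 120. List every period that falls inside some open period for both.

minute 20 to minute 35, minute 70 to minute 90

Merge the first list: minute 20 to minute 55, minute 60 to minute 90, minute 140 to minute 150.
Merge the second list: minute 10 to minute 35, minute 70 to minute 125.
minute 20 to minute 55 overlaps B on minute 20 to minute 35.
minute 60 to minute 90 overlaps B on minute 70 to minute 90.
minute 140 to minute 150 falls entirely outside B.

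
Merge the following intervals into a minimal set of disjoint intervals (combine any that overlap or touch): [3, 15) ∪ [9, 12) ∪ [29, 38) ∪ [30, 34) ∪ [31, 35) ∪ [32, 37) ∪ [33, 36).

[3, 15) ∪ [29, 38)

[9, 12) overlaps/touches [3, 15) → extend to [3, 15).
[29, 38) is disjoint → start new block.
[30, 34) overlaps/touches [29, 38) → extend to [29, 38).
[31, 35) overlaps/touches [29, 38) → extend to [29, 38).
[32, 37) overlaps/touches [29, 38) → extend to [29, 38).
[33, 36) overlaps/touches [29, 38) → extend to [29, 38).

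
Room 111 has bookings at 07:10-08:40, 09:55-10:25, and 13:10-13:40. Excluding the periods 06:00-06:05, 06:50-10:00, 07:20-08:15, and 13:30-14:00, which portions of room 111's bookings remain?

10:00–10:25, 13:10–13:30

Second set merges to 06:00–06:05, 06:50–10:00, 13:30–14:00.
07:10–08:40: entirely removed.
09:55–10:25 \ B = 10:00–10:25.
13:10–13:40 \ B = 13:10–13:30.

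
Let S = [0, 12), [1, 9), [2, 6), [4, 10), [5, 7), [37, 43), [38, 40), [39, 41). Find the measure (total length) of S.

18

Merged: [0, 12), [37, 43).
Lengths: 12 + 6 = 18.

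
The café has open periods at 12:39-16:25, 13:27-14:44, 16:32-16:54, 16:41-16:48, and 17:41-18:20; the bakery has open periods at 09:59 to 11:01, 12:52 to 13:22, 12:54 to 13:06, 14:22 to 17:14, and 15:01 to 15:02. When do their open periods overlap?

12:52–13:22, 14:22–16:25, 16:32–16:54

A, merged: 12:39–16:25, 16:32–16:54, 17:41–18:20.
B, merged: 09:59–11:01, 12:52–13:22, 14:22–17:14.
12:39–16:25 meets the second set on 12:52–13:22, 14:22–16:25.
16:32–16:54 meets the second set on 16:32–16:54.
17:41–18:20: no overlap with the second set.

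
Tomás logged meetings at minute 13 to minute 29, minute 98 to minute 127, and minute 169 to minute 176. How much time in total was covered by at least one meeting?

Merged: minute 13 to minute 29, minute 98 to minute 127, minute 169 to minute 176.
Lengths: 16 minutes + 29 minutes + 7 minutes = 52 minutes.

52 minutes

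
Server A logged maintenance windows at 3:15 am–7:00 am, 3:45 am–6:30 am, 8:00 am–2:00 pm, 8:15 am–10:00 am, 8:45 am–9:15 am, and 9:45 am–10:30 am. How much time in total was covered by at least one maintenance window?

Merged: 3:15 am–7:00 am, 8:00 am–2:00 pm.
Lengths: 3 h 45 min + 6 h = 9 h 45 min.

9 h 45 min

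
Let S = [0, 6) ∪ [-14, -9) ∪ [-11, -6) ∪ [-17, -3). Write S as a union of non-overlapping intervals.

Sort by start: [-17, -3), [-14, -9), [-11, -6), [0, 6).
[-14, -9) overlaps/touches [-17, -3) → extend to [-17, -3).
[-11, -6) overlaps/touches [-17, -3) → extend to [-17, -3).
[0, 6) is disjoint → start new block.

[-17, -3) ∪ [0, 6)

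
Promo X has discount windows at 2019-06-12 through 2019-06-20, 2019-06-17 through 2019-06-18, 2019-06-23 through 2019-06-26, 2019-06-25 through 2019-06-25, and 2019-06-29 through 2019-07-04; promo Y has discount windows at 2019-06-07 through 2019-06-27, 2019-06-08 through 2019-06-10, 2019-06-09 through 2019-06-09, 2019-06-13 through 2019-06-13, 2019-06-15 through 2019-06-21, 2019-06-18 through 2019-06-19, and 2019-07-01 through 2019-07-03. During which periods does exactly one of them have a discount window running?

A, merged: 2019-06-12 through 2019-06-20, 2019-06-23 through 2019-06-26, 2019-06-29 through 2019-07-04.
B, merged: 2019-06-07 through 2019-06-27, 2019-07-01 through 2019-07-03.
Only in the first: 2019-06-29 through 2019-06-30, 2019-07-04 through 2019-07-04.
Only in the second: 2019-06-07 through 2019-06-11, 2019-06-21 through 2019-06-22, 2019-06-27 through 2019-06-27.
Together these are the periods covered by exactly one.

2019-06-07 through 2019-06-11, 2019-06-21 through 2019-06-22, 2019-06-27 through 2019-06-27, 2019-06-29 through 2019-06-30, 2019-07-04 through 2019-07-04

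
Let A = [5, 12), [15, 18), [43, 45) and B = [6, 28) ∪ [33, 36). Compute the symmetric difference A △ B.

Only in the first: [5, 6), [43, 45).
Only in the second: [12, 15), [18, 28), [33, 36).
Together these are the periods covered by exactly one.

[5, 6) ∪ [12, 15) ∪ [18, 28) ∪ [33, 36) ∪ [43, 45)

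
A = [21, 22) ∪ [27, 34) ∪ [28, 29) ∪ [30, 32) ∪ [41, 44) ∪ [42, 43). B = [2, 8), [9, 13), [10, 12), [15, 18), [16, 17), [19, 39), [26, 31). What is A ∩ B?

[21, 22) ∪ [27, 34)

First set merges to [21, 22), [27, 34), [41, 44).
Second set merges to [2, 8), [9, 13), [15, 18), [19, 39).
[21, 22) ∩ B → [21, 22).
[27, 34) ∩ B → [27, 34).
[41, 44) meets no B interval.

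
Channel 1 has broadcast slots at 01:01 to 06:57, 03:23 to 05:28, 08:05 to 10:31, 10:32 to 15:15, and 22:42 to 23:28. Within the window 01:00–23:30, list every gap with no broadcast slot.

The merged coverage is 01:01–06:57, 08:05–10:31, 10:32–15:15, 22:42–23:28.
Uncovered inside 01:00–23:30: 01:00–01:01, 06:57–08:05, 10:31–10:32, 15:15–22:42, 23:28–23:30.

01:00–01:01, 06:57–08:05, 10:31–10:32, 15:15–22:42, 23:28–23:30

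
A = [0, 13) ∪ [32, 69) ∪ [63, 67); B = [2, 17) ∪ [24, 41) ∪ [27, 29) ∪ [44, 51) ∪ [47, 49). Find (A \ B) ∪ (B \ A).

[0, 2) ∪ [13, 17) ∪ [24, 32) ∪ [41, 44) ∪ [51, 69)

A, merged: [0, 13), [32, 69).
B, merged: [2, 17), [24, 41), [44, 51).
A but not B: [0, 2), [41, 44), [51, 69).
B but not A: [13, 17), [24, 32).
Combining gives A △ B.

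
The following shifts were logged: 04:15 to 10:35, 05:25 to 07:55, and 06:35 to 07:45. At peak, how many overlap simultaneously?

Walk the sorted start/end points keeping a running depth.
The depth first hits 3 at 06:35.

3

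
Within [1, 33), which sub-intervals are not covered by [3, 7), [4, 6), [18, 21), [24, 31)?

[1, 3) ∪ [7, 18) ∪ [21, 24) ∪ [31, 33)

The merged coverage is [3, 7), [18, 21), [24, 31).
Uncovered inside [1, 33): [1, 3), [7, 18), [21, 24), [31, 33).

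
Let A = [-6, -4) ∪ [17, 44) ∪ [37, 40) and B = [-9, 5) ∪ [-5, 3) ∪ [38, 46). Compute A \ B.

A, merged: [-6, -4), [17, 44).
B, merged: [-9, 5), [38, 46).
[-6, -4) lies entirely inside B → drops out.
[17, 44) with B removed leaves [17, 38).

[17, 38)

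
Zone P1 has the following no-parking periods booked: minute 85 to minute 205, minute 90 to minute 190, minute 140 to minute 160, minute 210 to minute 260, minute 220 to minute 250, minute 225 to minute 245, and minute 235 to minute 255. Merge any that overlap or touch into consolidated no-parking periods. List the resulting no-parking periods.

minute 85 to minute 205, minute 210 to minute 260

minute 90 to minute 190 overlaps/touches minute 85 to minute 205 → extend to minute 85 to minute 205.
minute 140 to minute 160 overlaps/touches minute 85 to minute 205 → extend to minute 85 to minute 205.
minute 210 to minute 260 is disjoint → start new block.
minute 220 to minute 250 overlaps/touches minute 210 to minute 260 → extend to minute 210 to minute 260.
minute 225 to minute 245 overlaps/touches minute 210 to minute 260 → extend to minute 210 to minute 260.
minute 235 to minute 255 overlaps/touches minute 210 to minute 260 → extend to minute 210 to minute 260.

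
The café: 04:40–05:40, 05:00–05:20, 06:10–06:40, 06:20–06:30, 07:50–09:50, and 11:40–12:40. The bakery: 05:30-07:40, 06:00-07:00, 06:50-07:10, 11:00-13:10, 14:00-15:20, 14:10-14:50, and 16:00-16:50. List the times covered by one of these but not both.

A, merged: 04:40-05:40, 06:10-06:40, 07:50-09:50, 11:40-12:40.
B, merged: 05:30-07:40, 11:00-13:10, 14:00-15:20, 16:00-16:50.
A but not B: 04:40-05:30, 07:50-09:50.
B but not A: 05:40-06:10, 06:40-07:40, 11:00-11:40, 12:40-13:10, 14:00-15:20, 16:00-16:50.
Combining gives A △ B.

04:40-05:30, 05:40-06:10, 06:40-07:40, 07:50-09:50, 11:00-11:40, 12:40-13:10, 14:00-15:20, 16:00-16:50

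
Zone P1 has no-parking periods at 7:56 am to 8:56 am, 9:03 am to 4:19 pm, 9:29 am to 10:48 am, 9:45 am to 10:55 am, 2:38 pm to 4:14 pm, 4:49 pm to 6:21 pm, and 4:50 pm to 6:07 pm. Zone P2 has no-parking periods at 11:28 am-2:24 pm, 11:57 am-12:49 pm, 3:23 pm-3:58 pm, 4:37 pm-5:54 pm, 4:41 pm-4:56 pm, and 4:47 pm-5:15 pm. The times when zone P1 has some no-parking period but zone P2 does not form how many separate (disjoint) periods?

Merge the first list: 7:56 am-8:56 am, 9:03 am-4:19 pm, 4:49 pm-6:21 pm.
Merge the second list: 11:28 am-2:24 pm, 3:23 pm-3:58 pm, 4:37 pm-5:54 pm.
A \ B = 7:56 am-8:56 am, 9:03 am-11:28 am, 2:24 pm-3:23 pm, 3:58 pm-4:19 pm, 5:54 pm-6:21 pm.
That is 5 disjoint pieces.

5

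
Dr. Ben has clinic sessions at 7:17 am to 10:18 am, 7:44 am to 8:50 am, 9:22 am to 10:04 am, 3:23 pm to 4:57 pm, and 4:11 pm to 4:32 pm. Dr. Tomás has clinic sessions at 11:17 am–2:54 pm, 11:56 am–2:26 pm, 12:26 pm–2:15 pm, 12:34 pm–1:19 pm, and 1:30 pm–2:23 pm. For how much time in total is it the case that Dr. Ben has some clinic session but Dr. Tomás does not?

Merge the first list: 7:17 am-10:18 am, 3:23 pm-4:57 pm.
Merge the second list: 11:17 am-2:54 pm.
A \ B = 7:17 am-10:18 am, 3:23 pm-4:57 pm.
Total: 3 h 1 min + 1 h 34 min = 4 h 35 min.

4 h 35 min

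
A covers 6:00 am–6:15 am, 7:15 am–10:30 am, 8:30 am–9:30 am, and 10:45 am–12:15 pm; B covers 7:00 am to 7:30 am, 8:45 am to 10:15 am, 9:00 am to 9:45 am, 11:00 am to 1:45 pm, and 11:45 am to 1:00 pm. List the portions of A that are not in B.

A, merged: 6:00 am–6:15 am, 7:15 am–10:30 am, 10:45 am–12:15 pm.
B, merged: 7:00 am–7:30 am, 8:45 am–10:15 am, 11:00 am–1:45 pm.
6:00 am–6:15 am: no B overlap → unchanged.
7:15 am–10:30 am minus B → 7:30 am–8:45 am, 10:15 am–10:30 am.
10:45 am–12:15 pm minus B → 10:45 am–11:00 am.

6:00 am–6:15 am, 7:30 am–8:45 am, 10:15 am–10:30 am, 10:45 am–11:00 am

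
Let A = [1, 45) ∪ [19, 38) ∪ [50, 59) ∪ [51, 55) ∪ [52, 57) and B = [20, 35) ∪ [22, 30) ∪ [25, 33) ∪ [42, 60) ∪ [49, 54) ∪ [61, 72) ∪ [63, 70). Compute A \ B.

[1, 20) ∪ [35, 42)

Merge the first list: [1, 45), [50, 59).
Merge the second list: [20, 35), [42, 60), [61, 72).
[1, 45) with B removed leaves [1, 20), [35, 42).
[50, 59) lies entirely inside B → drops out.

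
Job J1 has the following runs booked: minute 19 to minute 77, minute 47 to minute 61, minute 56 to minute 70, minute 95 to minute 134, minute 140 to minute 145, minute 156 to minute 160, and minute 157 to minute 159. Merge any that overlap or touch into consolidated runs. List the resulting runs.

minute 19 to minute 77, minute 95 to minute 134, minute 140 to minute 145, minute 156 to minute 160

minute 47 to minute 61 overlaps/touches minute 19 to minute 77 → extend to minute 19 to minute 77.
minute 56 to minute 70 overlaps/touches minute 19 to minute 77 → extend to minute 19 to minute 77.
minute 95 to minute 134 is disjoint → start new block.
minute 140 to minute 145 is disjoint → start new block.
minute 156 to minute 160 is disjoint → start new block.
minute 157 to minute 159 overlaps/touches minute 156 to minute 160 → extend to minute 156 to minute 160.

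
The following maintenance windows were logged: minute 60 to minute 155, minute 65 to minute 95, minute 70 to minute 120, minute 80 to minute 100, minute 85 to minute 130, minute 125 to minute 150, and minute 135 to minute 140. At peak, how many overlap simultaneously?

Walk the sorted start/end points keeping a running depth.
The depth first hits 5 at minute 85.

5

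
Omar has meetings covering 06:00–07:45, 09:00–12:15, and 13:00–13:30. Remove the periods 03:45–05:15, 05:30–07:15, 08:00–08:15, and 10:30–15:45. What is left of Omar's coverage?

06:00–07:45 minus B → 07:15–07:45.
09:00–12:15 minus B → 09:00–10:30.
13:00–13:30: fully covered by B → removed.

07:15–07:45, 09:00–10:30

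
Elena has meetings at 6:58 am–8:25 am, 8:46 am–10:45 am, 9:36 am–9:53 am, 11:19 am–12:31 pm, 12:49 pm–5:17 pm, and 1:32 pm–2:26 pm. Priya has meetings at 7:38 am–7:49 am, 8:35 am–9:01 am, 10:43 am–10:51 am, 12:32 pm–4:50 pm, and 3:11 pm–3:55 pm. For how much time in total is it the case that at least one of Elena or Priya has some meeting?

9 h 40 min

A, merged: 6:58 am-8:25 am, 8:46 am-10:45 am, 11:19 am-12:31 pm, 12:49 pm-5:17 pm.
B, merged: 7:38 am-7:49 am, 8:35 am-9:01 am, 10:43 am-10:51 am, 12:32 pm-4:50 pm.
A ∪ B = 6:58 am-8:25 am, 8:35 am-10:51 am, 11:19 am-12:31 pm, 12:32 pm-5:17 pm.
Total: 1 h 27 min + 2 h 16 min + 1 h 12 min + 4 h 45 min = 9 h 40 min.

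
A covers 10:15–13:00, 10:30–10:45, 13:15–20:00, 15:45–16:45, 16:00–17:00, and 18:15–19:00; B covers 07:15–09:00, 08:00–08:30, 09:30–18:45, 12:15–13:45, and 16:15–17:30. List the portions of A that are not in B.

18:45-20:00

A, merged: 10:15-13:00, 13:15-20:00.
B, merged: 07:15-09:00, 09:30-18:45.
10:15-13:00: entirely removed.
13:15-20:00 \ B = 18:45-20:00.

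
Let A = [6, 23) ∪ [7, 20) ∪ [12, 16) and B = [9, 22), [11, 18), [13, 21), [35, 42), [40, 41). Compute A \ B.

[6, 9) ∪ [22, 23)

A, merged: [6, 23).
B, merged: [9, 22), [35, 42).
[6, 23) \ B = [6, 9), [22, 23).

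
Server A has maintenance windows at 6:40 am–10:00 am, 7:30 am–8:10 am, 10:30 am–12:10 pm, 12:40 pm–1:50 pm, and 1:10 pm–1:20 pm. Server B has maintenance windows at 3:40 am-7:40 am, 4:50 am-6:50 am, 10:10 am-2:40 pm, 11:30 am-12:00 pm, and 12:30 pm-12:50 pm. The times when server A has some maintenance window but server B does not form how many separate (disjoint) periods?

1

A, merged: 6:40 am–10:00 am, 10:30 am–12:10 pm, 12:40 pm–1:50 pm.
B, merged: 3:40 am–7:40 am, 10:10 am–2:40 pm.
A \ B = 7:40 am–10:00 am.
That is 1 disjoint piece.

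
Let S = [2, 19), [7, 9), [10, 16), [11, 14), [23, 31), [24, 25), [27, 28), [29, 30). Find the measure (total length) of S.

Merged: [2, 19), [23, 31).
Lengths: 17 + 8 = 25.

25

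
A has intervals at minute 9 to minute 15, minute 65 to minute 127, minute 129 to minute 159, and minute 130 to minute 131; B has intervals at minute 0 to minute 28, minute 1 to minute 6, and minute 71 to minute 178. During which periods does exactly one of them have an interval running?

Merge the first list: minute 9 to minute 15, minute 65 to minute 127, minute 129 to minute 159.
Merge the second list: minute 0 to minute 28, minute 71 to minute 178.
A \ B = minute 65 to minute 71.
B \ A = minute 0 to minute 9, minute 15 to minute 28, minute 127 to minute 129, minute 159 to minute 178.
Union of the two gives the symmetric difference.

minute 0 to minute 9, minute 15 to minute 28, minute 65 to minute 71, minute 127 to minute 129, minute 159 to minute 178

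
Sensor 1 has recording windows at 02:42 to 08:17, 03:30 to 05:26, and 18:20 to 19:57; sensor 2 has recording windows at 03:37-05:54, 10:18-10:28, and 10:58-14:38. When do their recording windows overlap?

03:37–05:54

Merge the first list: 02:42–08:17, 18:20–19:57.
02:42–08:17 overlaps B on 03:37–05:54.
18:20–19:57 falls entirely outside B.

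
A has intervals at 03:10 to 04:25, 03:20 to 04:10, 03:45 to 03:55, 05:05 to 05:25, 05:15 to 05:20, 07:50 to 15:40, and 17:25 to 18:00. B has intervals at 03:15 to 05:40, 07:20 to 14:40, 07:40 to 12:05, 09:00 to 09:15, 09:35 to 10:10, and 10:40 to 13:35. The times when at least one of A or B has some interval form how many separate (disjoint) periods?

3

A, merged: 03:10-04:25, 05:05-05:25, 07:50-15:40, 17:25-18:00.
B, merged: 03:15-05:40, 07:20-14:40.
A ∪ B = 03:10-05:40, 07:20-15:40, 17:25-18:00.
That is 3 disjoint pieces.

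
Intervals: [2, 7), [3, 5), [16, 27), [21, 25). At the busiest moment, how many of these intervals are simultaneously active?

At 3, 2 of the intervals are simultaneously active.
No point has more.

2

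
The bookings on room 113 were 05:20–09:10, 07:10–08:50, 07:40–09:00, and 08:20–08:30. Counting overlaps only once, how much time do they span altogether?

3 h 50 min

Merged: 05:20–09:10.
Length: 3 h 50 min.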